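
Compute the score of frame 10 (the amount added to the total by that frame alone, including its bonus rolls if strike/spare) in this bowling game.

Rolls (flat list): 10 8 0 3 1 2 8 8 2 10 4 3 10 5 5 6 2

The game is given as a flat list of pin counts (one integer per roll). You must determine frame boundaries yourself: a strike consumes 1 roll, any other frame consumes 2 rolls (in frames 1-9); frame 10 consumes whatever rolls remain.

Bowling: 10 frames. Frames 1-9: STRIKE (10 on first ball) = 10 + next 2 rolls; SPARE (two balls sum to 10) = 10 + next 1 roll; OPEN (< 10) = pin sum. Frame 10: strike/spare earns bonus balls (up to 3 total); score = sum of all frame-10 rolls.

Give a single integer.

Frame 1: STRIKE. 10 + next two rolls (8+0) = 18. Cumulative: 18
Frame 2: OPEN (8+0=8). Cumulative: 26
Frame 3: OPEN (3+1=4). Cumulative: 30
Frame 4: SPARE (2+8=10). 10 + next roll (8) = 18. Cumulative: 48
Frame 5: SPARE (8+2=10). 10 + next roll (10) = 20. Cumulative: 68
Frame 6: STRIKE. 10 + next two rolls (4+3) = 17. Cumulative: 85
Frame 7: OPEN (4+3=7). Cumulative: 92
Frame 8: STRIKE. 10 + next two rolls (5+5) = 20. Cumulative: 112
Frame 9: SPARE (5+5=10). 10 + next roll (6) = 16. Cumulative: 128
Frame 10: OPEN. Sum of all frame-10 rolls (6+2) = 8. Cumulative: 136

Answer: 8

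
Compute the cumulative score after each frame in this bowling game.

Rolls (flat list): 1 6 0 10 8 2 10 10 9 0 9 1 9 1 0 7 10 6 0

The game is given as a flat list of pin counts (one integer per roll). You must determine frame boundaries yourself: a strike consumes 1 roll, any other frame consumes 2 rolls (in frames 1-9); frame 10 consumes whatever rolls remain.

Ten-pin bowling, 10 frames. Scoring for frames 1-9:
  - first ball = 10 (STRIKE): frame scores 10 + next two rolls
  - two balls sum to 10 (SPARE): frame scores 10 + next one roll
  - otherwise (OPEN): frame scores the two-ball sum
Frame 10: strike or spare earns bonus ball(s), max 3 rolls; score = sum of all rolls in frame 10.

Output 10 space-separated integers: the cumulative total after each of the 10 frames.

Answer: 7 25 45 74 93 102 121 131 138 154

Derivation:
Frame 1: OPEN (1+6=7). Cumulative: 7
Frame 2: SPARE (0+10=10). 10 + next roll (8) = 18. Cumulative: 25
Frame 3: SPARE (8+2=10). 10 + next roll (10) = 20. Cumulative: 45
Frame 4: STRIKE. 10 + next two rolls (10+9) = 29. Cumulative: 74
Frame 5: STRIKE. 10 + next two rolls (9+0) = 19. Cumulative: 93
Frame 6: OPEN (9+0=9). Cumulative: 102
Frame 7: SPARE (9+1=10). 10 + next roll (9) = 19. Cumulative: 121
Frame 8: SPARE (9+1=10). 10 + next roll (0) = 10. Cumulative: 131
Frame 9: OPEN (0+7=7). Cumulative: 138
Frame 10: STRIKE. Sum of all frame-10 rolls (10+6+0) = 16. Cumulative: 154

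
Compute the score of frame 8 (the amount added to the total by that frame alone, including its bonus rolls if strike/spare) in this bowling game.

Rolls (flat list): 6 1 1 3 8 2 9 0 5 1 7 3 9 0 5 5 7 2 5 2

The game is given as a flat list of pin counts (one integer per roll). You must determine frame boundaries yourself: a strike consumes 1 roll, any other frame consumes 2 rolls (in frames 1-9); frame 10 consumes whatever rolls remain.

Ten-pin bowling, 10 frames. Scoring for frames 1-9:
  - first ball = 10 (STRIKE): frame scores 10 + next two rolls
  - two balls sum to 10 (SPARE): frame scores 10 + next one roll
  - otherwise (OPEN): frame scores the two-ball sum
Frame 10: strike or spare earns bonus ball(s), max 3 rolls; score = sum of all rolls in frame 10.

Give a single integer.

Answer: 17

Derivation:
Frame 1: OPEN (6+1=7). Cumulative: 7
Frame 2: OPEN (1+3=4). Cumulative: 11
Frame 3: SPARE (8+2=10). 10 + next roll (9) = 19. Cumulative: 30
Frame 4: OPEN (9+0=9). Cumulative: 39
Frame 5: OPEN (5+1=6). Cumulative: 45
Frame 6: SPARE (7+3=10). 10 + next roll (9) = 19. Cumulative: 64
Frame 7: OPEN (9+0=9). Cumulative: 73
Frame 8: SPARE (5+5=10). 10 + next roll (7) = 17. Cumulative: 90
Frame 9: OPEN (7+2=9). Cumulative: 99
Frame 10: OPEN. Sum of all frame-10 rolls (5+2) = 7. Cumulative: 106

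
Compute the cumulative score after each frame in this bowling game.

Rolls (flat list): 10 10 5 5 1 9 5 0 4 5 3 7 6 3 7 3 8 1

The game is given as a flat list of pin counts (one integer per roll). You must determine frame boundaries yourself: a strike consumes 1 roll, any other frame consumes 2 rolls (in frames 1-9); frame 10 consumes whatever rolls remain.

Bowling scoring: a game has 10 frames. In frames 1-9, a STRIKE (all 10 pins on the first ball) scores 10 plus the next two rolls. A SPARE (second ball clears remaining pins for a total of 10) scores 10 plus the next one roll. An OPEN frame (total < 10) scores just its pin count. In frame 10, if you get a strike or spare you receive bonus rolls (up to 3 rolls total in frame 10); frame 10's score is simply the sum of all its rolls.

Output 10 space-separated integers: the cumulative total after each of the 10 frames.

Answer: 25 45 56 71 76 85 101 110 128 137

Derivation:
Frame 1: STRIKE. 10 + next two rolls (10+5) = 25. Cumulative: 25
Frame 2: STRIKE. 10 + next two rolls (5+5) = 20. Cumulative: 45
Frame 3: SPARE (5+5=10). 10 + next roll (1) = 11. Cumulative: 56
Frame 4: SPARE (1+9=10). 10 + next roll (5) = 15. Cumulative: 71
Frame 5: OPEN (5+0=5). Cumulative: 76
Frame 6: OPEN (4+5=9). Cumulative: 85
Frame 7: SPARE (3+7=10). 10 + next roll (6) = 16. Cumulative: 101
Frame 8: OPEN (6+3=9). Cumulative: 110
Frame 9: SPARE (7+3=10). 10 + next roll (8) = 18. Cumulative: 128
Frame 10: OPEN. Sum of all frame-10 rolls (8+1) = 9. Cumulative: 137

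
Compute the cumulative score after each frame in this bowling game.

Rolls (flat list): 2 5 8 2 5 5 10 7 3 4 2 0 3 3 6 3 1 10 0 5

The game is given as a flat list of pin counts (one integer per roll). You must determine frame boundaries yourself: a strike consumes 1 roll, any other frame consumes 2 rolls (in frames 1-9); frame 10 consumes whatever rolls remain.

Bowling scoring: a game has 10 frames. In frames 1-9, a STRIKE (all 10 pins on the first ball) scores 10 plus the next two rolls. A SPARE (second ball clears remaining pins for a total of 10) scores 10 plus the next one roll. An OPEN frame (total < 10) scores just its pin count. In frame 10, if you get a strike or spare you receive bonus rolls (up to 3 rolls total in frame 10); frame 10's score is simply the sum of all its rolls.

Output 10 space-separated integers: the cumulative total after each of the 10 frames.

Frame 1: OPEN (2+5=7). Cumulative: 7
Frame 2: SPARE (8+2=10). 10 + next roll (5) = 15. Cumulative: 22
Frame 3: SPARE (5+5=10). 10 + next roll (10) = 20. Cumulative: 42
Frame 4: STRIKE. 10 + next two rolls (7+3) = 20. Cumulative: 62
Frame 5: SPARE (7+3=10). 10 + next roll (4) = 14. Cumulative: 76
Frame 6: OPEN (4+2=6). Cumulative: 82
Frame 7: OPEN (0+3=3). Cumulative: 85
Frame 8: OPEN (3+6=9). Cumulative: 94
Frame 9: OPEN (3+1=4). Cumulative: 98
Frame 10: STRIKE. Sum of all frame-10 rolls (10+0+5) = 15. Cumulative: 113

Answer: 7 22 42 62 76 82 85 94 98 113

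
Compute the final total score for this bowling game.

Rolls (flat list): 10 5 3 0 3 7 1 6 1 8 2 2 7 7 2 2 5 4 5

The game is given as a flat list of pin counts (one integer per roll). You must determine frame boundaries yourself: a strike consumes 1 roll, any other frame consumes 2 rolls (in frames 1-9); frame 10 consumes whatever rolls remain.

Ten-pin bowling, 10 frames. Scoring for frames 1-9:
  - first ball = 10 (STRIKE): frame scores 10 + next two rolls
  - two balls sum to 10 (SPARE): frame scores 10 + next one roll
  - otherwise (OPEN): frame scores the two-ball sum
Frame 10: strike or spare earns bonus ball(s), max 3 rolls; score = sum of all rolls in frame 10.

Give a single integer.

Answer: 90

Derivation:
Frame 1: STRIKE. 10 + next two rolls (5+3) = 18. Cumulative: 18
Frame 2: OPEN (5+3=8). Cumulative: 26
Frame 3: OPEN (0+3=3). Cumulative: 29
Frame 4: OPEN (7+1=8). Cumulative: 37
Frame 5: OPEN (6+1=7). Cumulative: 44
Frame 6: SPARE (8+2=10). 10 + next roll (2) = 12. Cumulative: 56
Frame 7: OPEN (2+7=9). Cumulative: 65
Frame 8: OPEN (7+2=9). Cumulative: 74
Frame 9: OPEN (2+5=7). Cumulative: 81
Frame 10: OPEN. Sum of all frame-10 rolls (4+5) = 9. Cumulative: 90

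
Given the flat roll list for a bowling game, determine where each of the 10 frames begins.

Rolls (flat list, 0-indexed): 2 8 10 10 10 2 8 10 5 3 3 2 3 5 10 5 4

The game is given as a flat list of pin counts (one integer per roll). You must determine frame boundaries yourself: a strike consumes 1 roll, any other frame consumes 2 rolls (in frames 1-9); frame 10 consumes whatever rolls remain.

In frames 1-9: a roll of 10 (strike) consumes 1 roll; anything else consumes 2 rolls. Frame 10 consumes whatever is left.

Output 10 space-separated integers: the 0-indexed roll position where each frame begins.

Frame 1 starts at roll index 0: rolls=2,8 (sum=10), consumes 2 rolls
Frame 2 starts at roll index 2: roll=10 (strike), consumes 1 roll
Frame 3 starts at roll index 3: roll=10 (strike), consumes 1 roll
Frame 4 starts at roll index 4: roll=10 (strike), consumes 1 roll
Frame 5 starts at roll index 5: rolls=2,8 (sum=10), consumes 2 rolls
Frame 6 starts at roll index 7: roll=10 (strike), consumes 1 roll
Frame 7 starts at roll index 8: rolls=5,3 (sum=8), consumes 2 rolls
Frame 8 starts at roll index 10: rolls=3,2 (sum=5), consumes 2 rolls
Frame 9 starts at roll index 12: rolls=3,5 (sum=8), consumes 2 rolls
Frame 10 starts at roll index 14: 3 remaining rolls

Answer: 0 2 3 4 5 7 8 10 12 14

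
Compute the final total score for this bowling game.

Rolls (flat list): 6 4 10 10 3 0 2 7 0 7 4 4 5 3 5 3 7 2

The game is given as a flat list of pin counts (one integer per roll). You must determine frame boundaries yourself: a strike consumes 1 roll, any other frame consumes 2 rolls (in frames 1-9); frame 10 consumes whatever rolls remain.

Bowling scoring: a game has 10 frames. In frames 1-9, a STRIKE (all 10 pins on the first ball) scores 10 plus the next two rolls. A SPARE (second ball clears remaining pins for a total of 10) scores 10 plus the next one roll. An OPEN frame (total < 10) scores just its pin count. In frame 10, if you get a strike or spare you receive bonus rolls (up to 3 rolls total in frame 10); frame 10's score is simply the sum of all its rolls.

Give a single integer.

Frame 1: SPARE (6+4=10). 10 + next roll (10) = 20. Cumulative: 20
Frame 2: STRIKE. 10 + next two rolls (10+3) = 23. Cumulative: 43
Frame 3: STRIKE. 10 + next two rolls (3+0) = 13. Cumulative: 56
Frame 4: OPEN (3+0=3). Cumulative: 59
Frame 5: OPEN (2+7=9). Cumulative: 68
Frame 6: OPEN (0+7=7). Cumulative: 75
Frame 7: OPEN (4+4=8). Cumulative: 83
Frame 8: OPEN (5+3=8). Cumulative: 91
Frame 9: OPEN (5+3=8). Cumulative: 99
Frame 10: OPEN. Sum of all frame-10 rolls (7+2) = 9. Cumulative: 108

Answer: 108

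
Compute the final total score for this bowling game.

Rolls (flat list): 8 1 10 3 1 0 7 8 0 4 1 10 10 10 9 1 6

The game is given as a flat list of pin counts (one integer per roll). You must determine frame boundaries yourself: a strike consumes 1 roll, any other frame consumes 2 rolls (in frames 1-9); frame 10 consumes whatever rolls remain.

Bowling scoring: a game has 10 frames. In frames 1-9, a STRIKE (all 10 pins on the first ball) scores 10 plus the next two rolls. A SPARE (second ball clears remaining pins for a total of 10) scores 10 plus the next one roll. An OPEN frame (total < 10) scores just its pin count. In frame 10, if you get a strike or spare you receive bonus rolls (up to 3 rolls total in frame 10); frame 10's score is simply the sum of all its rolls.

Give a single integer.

Frame 1: OPEN (8+1=9). Cumulative: 9
Frame 2: STRIKE. 10 + next two rolls (3+1) = 14. Cumulative: 23
Frame 3: OPEN (3+1=4). Cumulative: 27
Frame 4: OPEN (0+7=7). Cumulative: 34
Frame 5: OPEN (8+0=8). Cumulative: 42
Frame 6: OPEN (4+1=5). Cumulative: 47
Frame 7: STRIKE. 10 + next two rolls (10+10) = 30. Cumulative: 77
Frame 8: STRIKE. 10 + next two rolls (10+9) = 29. Cumulative: 106
Frame 9: STRIKE. 10 + next two rolls (9+1) = 20. Cumulative: 126
Frame 10: SPARE. Sum of all frame-10 rolls (9+1+6) = 16. Cumulative: 142

Answer: 142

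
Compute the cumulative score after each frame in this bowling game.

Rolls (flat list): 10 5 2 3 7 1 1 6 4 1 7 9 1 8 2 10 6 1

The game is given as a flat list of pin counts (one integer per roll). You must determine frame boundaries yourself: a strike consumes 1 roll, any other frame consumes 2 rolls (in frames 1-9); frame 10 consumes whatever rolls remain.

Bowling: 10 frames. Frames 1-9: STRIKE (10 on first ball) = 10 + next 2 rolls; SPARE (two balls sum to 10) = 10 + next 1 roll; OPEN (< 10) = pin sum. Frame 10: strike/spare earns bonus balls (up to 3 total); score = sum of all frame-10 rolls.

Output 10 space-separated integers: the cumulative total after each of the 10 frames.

Frame 1: STRIKE. 10 + next two rolls (5+2) = 17. Cumulative: 17
Frame 2: OPEN (5+2=7). Cumulative: 24
Frame 3: SPARE (3+7=10). 10 + next roll (1) = 11. Cumulative: 35
Frame 4: OPEN (1+1=2). Cumulative: 37
Frame 5: SPARE (6+4=10). 10 + next roll (1) = 11. Cumulative: 48
Frame 6: OPEN (1+7=8). Cumulative: 56
Frame 7: SPARE (9+1=10). 10 + next roll (8) = 18. Cumulative: 74
Frame 8: SPARE (8+2=10). 10 + next roll (10) = 20. Cumulative: 94
Frame 9: STRIKE. 10 + next two rolls (6+1) = 17. Cumulative: 111
Frame 10: OPEN. Sum of all frame-10 rolls (6+1) = 7. Cumulative: 118

Answer: 17 24 35 37 48 56 74 94 111 118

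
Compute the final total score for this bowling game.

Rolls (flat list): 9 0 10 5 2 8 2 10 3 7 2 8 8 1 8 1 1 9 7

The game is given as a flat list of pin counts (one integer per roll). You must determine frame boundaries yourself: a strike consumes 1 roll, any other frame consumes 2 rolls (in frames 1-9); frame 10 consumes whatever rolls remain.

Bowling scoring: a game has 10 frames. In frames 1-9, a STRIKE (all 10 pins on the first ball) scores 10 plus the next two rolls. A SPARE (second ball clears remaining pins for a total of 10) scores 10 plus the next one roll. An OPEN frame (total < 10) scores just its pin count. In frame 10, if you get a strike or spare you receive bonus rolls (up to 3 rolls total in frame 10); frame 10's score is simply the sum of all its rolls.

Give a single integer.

Answer: 138

Derivation:
Frame 1: OPEN (9+0=9). Cumulative: 9
Frame 2: STRIKE. 10 + next two rolls (5+2) = 17. Cumulative: 26
Frame 3: OPEN (5+2=7). Cumulative: 33
Frame 4: SPARE (8+2=10). 10 + next roll (10) = 20. Cumulative: 53
Frame 5: STRIKE. 10 + next two rolls (3+7) = 20. Cumulative: 73
Frame 6: SPARE (3+7=10). 10 + next roll (2) = 12. Cumulative: 85
Frame 7: SPARE (2+8=10). 10 + next roll (8) = 18. Cumulative: 103
Frame 8: OPEN (8+1=9). Cumulative: 112
Frame 9: OPEN (8+1=9). Cumulative: 121
Frame 10: SPARE. Sum of all frame-10 rolls (1+9+7) = 17. Cumulative: 138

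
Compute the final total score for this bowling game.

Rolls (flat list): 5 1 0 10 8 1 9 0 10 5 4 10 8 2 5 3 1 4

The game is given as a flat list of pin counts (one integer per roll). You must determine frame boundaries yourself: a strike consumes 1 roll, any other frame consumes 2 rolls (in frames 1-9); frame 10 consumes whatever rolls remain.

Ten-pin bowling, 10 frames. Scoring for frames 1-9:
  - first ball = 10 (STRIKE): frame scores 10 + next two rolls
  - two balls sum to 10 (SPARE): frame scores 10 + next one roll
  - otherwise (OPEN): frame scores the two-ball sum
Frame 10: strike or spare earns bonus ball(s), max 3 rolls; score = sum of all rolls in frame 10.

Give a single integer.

Answer: 118

Derivation:
Frame 1: OPEN (5+1=6). Cumulative: 6
Frame 2: SPARE (0+10=10). 10 + next roll (8) = 18. Cumulative: 24
Frame 3: OPEN (8+1=9). Cumulative: 33
Frame 4: OPEN (9+0=9). Cumulative: 42
Frame 5: STRIKE. 10 + next two rolls (5+4) = 19. Cumulative: 61
Frame 6: OPEN (5+4=9). Cumulative: 70
Frame 7: STRIKE. 10 + next two rolls (8+2) = 20. Cumulative: 90
Frame 8: SPARE (8+2=10). 10 + next roll (5) = 15. Cumulative: 105
Frame 9: OPEN (5+3=8). Cumulative: 113
Frame 10: OPEN. Sum of all frame-10 rolls (1+4) = 5. Cumulative: 118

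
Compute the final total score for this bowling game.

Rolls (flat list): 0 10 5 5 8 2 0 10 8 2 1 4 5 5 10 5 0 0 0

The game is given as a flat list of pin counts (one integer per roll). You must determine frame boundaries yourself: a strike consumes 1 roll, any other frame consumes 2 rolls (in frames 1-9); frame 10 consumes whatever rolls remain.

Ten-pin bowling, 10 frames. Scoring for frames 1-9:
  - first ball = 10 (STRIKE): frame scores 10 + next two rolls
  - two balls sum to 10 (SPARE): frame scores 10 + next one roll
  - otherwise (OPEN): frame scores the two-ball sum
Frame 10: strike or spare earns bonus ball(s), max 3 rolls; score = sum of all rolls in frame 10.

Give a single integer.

Answer: 117

Derivation:
Frame 1: SPARE (0+10=10). 10 + next roll (5) = 15. Cumulative: 15
Frame 2: SPARE (5+5=10). 10 + next roll (8) = 18. Cumulative: 33
Frame 3: SPARE (8+2=10). 10 + next roll (0) = 10. Cumulative: 43
Frame 4: SPARE (0+10=10). 10 + next roll (8) = 18. Cumulative: 61
Frame 5: SPARE (8+2=10). 10 + next roll (1) = 11. Cumulative: 72
Frame 6: OPEN (1+4=5). Cumulative: 77
Frame 7: SPARE (5+5=10). 10 + next roll (10) = 20. Cumulative: 97
Frame 8: STRIKE. 10 + next two rolls (5+0) = 15. Cumulative: 112
Frame 9: OPEN (5+0=5). Cumulative: 117
Frame 10: OPEN. Sum of all frame-10 rolls (0+0) = 0. Cumulative: 117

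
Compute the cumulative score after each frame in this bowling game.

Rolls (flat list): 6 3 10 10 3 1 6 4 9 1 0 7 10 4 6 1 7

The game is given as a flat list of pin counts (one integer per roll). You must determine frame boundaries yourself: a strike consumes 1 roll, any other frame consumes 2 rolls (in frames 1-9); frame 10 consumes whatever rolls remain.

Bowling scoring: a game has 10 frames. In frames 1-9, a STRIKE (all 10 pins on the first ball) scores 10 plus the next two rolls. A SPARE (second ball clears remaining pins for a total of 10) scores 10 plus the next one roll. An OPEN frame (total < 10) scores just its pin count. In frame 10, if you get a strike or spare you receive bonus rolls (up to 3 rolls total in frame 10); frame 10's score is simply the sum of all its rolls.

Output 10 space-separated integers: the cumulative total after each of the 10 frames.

Frame 1: OPEN (6+3=9). Cumulative: 9
Frame 2: STRIKE. 10 + next two rolls (10+3) = 23. Cumulative: 32
Frame 3: STRIKE. 10 + next two rolls (3+1) = 14. Cumulative: 46
Frame 4: OPEN (3+1=4). Cumulative: 50
Frame 5: SPARE (6+4=10). 10 + next roll (9) = 19. Cumulative: 69
Frame 6: SPARE (9+1=10). 10 + next roll (0) = 10. Cumulative: 79
Frame 7: OPEN (0+7=7). Cumulative: 86
Frame 8: STRIKE. 10 + next two rolls (4+6) = 20. Cumulative: 106
Frame 9: SPARE (4+6=10). 10 + next roll (1) = 11. Cumulative: 117
Frame 10: OPEN. Sum of all frame-10 rolls (1+7) = 8. Cumulative: 125

Answer: 9 32 46 50 69 79 86 106 117 125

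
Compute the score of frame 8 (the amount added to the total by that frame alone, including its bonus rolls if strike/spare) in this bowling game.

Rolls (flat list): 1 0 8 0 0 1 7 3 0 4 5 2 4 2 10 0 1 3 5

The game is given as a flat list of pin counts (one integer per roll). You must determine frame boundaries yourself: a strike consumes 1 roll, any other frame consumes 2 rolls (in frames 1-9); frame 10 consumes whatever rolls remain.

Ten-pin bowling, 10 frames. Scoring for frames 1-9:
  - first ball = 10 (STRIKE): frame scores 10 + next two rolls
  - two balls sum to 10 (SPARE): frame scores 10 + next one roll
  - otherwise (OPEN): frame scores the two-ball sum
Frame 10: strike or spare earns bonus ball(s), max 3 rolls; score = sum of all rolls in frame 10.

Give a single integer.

Frame 1: OPEN (1+0=1). Cumulative: 1
Frame 2: OPEN (8+0=8). Cumulative: 9
Frame 3: OPEN (0+1=1). Cumulative: 10
Frame 4: SPARE (7+3=10). 10 + next roll (0) = 10. Cumulative: 20
Frame 5: OPEN (0+4=4). Cumulative: 24
Frame 6: OPEN (5+2=7). Cumulative: 31
Frame 7: OPEN (4+2=6). Cumulative: 37
Frame 8: STRIKE. 10 + next two rolls (0+1) = 11. Cumulative: 48
Frame 9: OPEN (0+1=1). Cumulative: 49
Frame 10: OPEN. Sum of all frame-10 rolls (3+5) = 8. Cumulative: 57

Answer: 11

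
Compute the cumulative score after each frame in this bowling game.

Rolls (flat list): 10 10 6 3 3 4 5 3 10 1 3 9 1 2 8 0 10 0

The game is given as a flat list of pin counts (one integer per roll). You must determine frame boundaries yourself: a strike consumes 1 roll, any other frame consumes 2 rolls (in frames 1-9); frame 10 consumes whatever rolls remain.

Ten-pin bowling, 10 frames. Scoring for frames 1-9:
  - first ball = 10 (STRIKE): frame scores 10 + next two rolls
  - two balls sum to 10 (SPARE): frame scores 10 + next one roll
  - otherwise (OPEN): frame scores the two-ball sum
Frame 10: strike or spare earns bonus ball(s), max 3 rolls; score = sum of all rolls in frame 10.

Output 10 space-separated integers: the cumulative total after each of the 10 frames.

Answer: 26 45 54 61 69 83 87 99 109 119

Derivation:
Frame 1: STRIKE. 10 + next two rolls (10+6) = 26. Cumulative: 26
Frame 2: STRIKE. 10 + next two rolls (6+3) = 19. Cumulative: 45
Frame 3: OPEN (6+3=9). Cumulative: 54
Frame 4: OPEN (3+4=7). Cumulative: 61
Frame 5: OPEN (5+3=8). Cumulative: 69
Frame 6: STRIKE. 10 + next two rolls (1+3) = 14. Cumulative: 83
Frame 7: OPEN (1+3=4). Cumulative: 87
Frame 8: SPARE (9+1=10). 10 + next roll (2) = 12. Cumulative: 99
Frame 9: SPARE (2+8=10). 10 + next roll (0) = 10. Cumulative: 109
Frame 10: SPARE. Sum of all frame-10 rolls (0+10+0) = 10. Cumulative: 119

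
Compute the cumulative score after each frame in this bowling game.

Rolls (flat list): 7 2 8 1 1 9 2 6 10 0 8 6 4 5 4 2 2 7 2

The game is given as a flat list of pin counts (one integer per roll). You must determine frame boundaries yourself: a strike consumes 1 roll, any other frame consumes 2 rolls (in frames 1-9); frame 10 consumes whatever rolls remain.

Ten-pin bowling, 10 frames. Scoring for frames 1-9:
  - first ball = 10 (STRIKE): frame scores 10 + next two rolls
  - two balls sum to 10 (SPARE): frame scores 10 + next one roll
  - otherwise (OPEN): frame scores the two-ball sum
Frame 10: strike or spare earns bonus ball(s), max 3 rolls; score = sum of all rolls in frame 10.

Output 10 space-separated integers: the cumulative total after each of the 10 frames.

Frame 1: OPEN (7+2=9). Cumulative: 9
Frame 2: OPEN (8+1=9). Cumulative: 18
Frame 3: SPARE (1+9=10). 10 + next roll (2) = 12. Cumulative: 30
Frame 4: OPEN (2+6=8). Cumulative: 38
Frame 5: STRIKE. 10 + next two rolls (0+8) = 18. Cumulative: 56
Frame 6: OPEN (0+8=8). Cumulative: 64
Frame 7: SPARE (6+4=10). 10 + next roll (5) = 15. Cumulative: 79
Frame 8: OPEN (5+4=9). Cumulative: 88
Frame 9: OPEN (2+2=4). Cumulative: 92
Frame 10: OPEN. Sum of all frame-10 rolls (7+2) = 9. Cumulative: 101

Answer: 9 18 30 38 56 64 79 88 92 101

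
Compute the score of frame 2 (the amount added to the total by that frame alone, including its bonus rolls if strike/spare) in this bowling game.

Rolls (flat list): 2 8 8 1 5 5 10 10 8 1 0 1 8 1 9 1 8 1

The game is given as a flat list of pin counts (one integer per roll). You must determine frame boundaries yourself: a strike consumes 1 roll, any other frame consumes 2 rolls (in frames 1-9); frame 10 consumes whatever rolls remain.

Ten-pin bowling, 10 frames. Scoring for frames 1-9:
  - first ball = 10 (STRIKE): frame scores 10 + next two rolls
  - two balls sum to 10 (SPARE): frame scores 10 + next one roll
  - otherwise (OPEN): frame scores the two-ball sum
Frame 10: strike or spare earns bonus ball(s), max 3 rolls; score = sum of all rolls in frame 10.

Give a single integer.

Frame 1: SPARE (2+8=10). 10 + next roll (8) = 18. Cumulative: 18
Frame 2: OPEN (8+1=9). Cumulative: 27
Frame 3: SPARE (5+5=10). 10 + next roll (10) = 20. Cumulative: 47
Frame 4: STRIKE. 10 + next two rolls (10+8) = 28. Cumulative: 75

Answer: 9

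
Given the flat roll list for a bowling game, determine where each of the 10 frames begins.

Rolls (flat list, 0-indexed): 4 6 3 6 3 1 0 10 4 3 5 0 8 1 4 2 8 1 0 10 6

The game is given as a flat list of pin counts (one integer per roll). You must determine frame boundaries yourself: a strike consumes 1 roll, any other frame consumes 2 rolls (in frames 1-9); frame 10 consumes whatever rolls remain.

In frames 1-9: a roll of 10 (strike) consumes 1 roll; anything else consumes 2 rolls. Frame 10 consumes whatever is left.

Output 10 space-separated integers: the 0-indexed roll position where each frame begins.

Frame 1 starts at roll index 0: rolls=4,6 (sum=10), consumes 2 rolls
Frame 2 starts at roll index 2: rolls=3,6 (sum=9), consumes 2 rolls
Frame 3 starts at roll index 4: rolls=3,1 (sum=4), consumes 2 rolls
Frame 4 starts at roll index 6: rolls=0,10 (sum=10), consumes 2 rolls
Frame 5 starts at roll index 8: rolls=4,3 (sum=7), consumes 2 rolls
Frame 6 starts at roll index 10: rolls=5,0 (sum=5), consumes 2 rolls
Frame 7 starts at roll index 12: rolls=8,1 (sum=9), consumes 2 rolls
Frame 8 starts at roll index 14: rolls=4,2 (sum=6), consumes 2 rolls
Frame 9 starts at roll index 16: rolls=8,1 (sum=9), consumes 2 rolls
Frame 10 starts at roll index 18: 3 remaining rolls

Answer: 0 2 4 6 8 10 12 14 16 18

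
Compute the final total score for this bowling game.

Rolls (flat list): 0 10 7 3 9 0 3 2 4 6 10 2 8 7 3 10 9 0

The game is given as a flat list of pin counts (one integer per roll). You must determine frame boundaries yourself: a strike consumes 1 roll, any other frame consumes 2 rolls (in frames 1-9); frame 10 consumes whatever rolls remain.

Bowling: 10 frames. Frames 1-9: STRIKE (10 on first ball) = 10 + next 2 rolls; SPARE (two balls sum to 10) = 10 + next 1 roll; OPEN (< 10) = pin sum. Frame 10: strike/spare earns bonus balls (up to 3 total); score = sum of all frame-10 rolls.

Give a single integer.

Answer: 155

Derivation:
Frame 1: SPARE (0+10=10). 10 + next roll (7) = 17. Cumulative: 17
Frame 2: SPARE (7+3=10). 10 + next roll (9) = 19. Cumulative: 36
Frame 3: OPEN (9+0=9). Cumulative: 45
Frame 4: OPEN (3+2=5). Cumulative: 50
Frame 5: SPARE (4+6=10). 10 + next roll (10) = 20. Cumulative: 70
Frame 6: STRIKE. 10 + next two rolls (2+8) = 20. Cumulative: 90
Frame 7: SPARE (2+8=10). 10 + next roll (7) = 17. Cumulative: 107
Frame 8: SPARE (7+3=10). 10 + next roll (10) = 20. Cumulative: 127
Frame 9: STRIKE. 10 + next two rolls (9+0) = 19. Cumulative: 146
Frame 10: OPEN. Sum of all frame-10 rolls (9+0) = 9. Cumulative: 155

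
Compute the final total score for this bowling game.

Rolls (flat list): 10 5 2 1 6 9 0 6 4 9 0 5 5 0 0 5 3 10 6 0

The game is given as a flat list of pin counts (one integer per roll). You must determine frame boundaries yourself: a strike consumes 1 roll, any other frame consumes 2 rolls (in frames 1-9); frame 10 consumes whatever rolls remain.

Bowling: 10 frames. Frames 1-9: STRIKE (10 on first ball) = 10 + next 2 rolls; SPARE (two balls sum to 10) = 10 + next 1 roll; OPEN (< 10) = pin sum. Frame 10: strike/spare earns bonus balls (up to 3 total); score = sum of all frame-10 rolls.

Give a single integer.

Frame 1: STRIKE. 10 + next two rolls (5+2) = 17. Cumulative: 17
Frame 2: OPEN (5+2=7). Cumulative: 24
Frame 3: OPEN (1+6=7). Cumulative: 31
Frame 4: OPEN (9+0=9). Cumulative: 40
Frame 5: SPARE (6+4=10). 10 + next roll (9) = 19. Cumulative: 59
Frame 6: OPEN (9+0=9). Cumulative: 68
Frame 7: SPARE (5+5=10). 10 + next roll (0) = 10. Cumulative: 78
Frame 8: OPEN (0+0=0). Cumulative: 78
Frame 9: OPEN (5+3=8). Cumulative: 86
Frame 10: STRIKE. Sum of all frame-10 rolls (10+6+0) = 16. Cumulative: 102

Answer: 102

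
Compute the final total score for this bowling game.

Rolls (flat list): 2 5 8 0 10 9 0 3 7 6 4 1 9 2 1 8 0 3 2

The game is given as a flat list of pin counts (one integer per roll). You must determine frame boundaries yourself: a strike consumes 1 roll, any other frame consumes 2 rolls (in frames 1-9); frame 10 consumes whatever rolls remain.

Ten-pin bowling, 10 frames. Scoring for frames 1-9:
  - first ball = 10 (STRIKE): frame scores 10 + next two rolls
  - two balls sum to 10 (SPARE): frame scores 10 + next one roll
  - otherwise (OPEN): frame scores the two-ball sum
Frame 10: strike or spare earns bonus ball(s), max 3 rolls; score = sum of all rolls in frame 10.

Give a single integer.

Answer: 98

Derivation:
Frame 1: OPEN (2+5=7). Cumulative: 7
Frame 2: OPEN (8+0=8). Cumulative: 15
Frame 3: STRIKE. 10 + next two rolls (9+0) = 19. Cumulative: 34
Frame 4: OPEN (9+0=9). Cumulative: 43
Frame 5: SPARE (3+7=10). 10 + next roll (6) = 16. Cumulative: 59
Frame 6: SPARE (6+4=10). 10 + next roll (1) = 11. Cumulative: 70
Frame 7: SPARE (1+9=10). 10 + next roll (2) = 12. Cumulative: 82
Frame 8: OPEN (2+1=3). Cumulative: 85
Frame 9: OPEN (8+0=8). Cumulative: 93
Frame 10: OPEN. Sum of all frame-10 rolls (3+2) = 5. Cumulative: 98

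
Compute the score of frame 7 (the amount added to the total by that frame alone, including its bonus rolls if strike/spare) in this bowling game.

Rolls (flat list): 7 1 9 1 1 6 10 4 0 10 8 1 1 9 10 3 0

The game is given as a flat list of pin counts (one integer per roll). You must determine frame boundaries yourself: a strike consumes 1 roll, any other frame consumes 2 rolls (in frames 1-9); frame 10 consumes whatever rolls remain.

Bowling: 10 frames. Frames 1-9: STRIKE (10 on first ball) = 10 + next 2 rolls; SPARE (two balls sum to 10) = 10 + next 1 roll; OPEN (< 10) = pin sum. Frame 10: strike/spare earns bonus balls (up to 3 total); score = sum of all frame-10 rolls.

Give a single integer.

Answer: 9

Derivation:
Frame 1: OPEN (7+1=8). Cumulative: 8
Frame 2: SPARE (9+1=10). 10 + next roll (1) = 11. Cumulative: 19
Frame 3: OPEN (1+6=7). Cumulative: 26
Frame 4: STRIKE. 10 + next two rolls (4+0) = 14. Cumulative: 40
Frame 5: OPEN (4+0=4). Cumulative: 44
Frame 6: STRIKE. 10 + next two rolls (8+1) = 19. Cumulative: 63
Frame 7: OPEN (8+1=9). Cumulative: 72
Frame 8: SPARE (1+9=10). 10 + next roll (10) = 20. Cumulative: 92
Frame 9: STRIKE. 10 + next two rolls (3+0) = 13. Cumulative: 105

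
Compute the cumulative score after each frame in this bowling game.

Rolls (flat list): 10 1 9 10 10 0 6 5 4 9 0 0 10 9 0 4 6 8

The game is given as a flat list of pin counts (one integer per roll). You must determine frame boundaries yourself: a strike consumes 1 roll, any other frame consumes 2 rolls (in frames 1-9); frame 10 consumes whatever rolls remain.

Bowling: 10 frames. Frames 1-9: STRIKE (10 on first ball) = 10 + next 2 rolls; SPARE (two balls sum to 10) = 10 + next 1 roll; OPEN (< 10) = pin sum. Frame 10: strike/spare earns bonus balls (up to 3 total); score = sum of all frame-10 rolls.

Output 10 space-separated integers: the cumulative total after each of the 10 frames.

Frame 1: STRIKE. 10 + next two rolls (1+9) = 20. Cumulative: 20
Frame 2: SPARE (1+9=10). 10 + next roll (10) = 20. Cumulative: 40
Frame 3: STRIKE. 10 + next two rolls (10+0) = 20. Cumulative: 60
Frame 4: STRIKE. 10 + next two rolls (0+6) = 16. Cumulative: 76
Frame 5: OPEN (0+6=6). Cumulative: 82
Frame 6: OPEN (5+4=9). Cumulative: 91
Frame 7: OPEN (9+0=9). Cumulative: 100
Frame 8: SPARE (0+10=10). 10 + next roll (9) = 19. Cumulative: 119
Frame 9: OPEN (9+0=9). Cumulative: 128
Frame 10: SPARE. Sum of all frame-10 rolls (4+6+8) = 18. Cumulative: 146

Answer: 20 40 60 76 82 91 100 119 128 146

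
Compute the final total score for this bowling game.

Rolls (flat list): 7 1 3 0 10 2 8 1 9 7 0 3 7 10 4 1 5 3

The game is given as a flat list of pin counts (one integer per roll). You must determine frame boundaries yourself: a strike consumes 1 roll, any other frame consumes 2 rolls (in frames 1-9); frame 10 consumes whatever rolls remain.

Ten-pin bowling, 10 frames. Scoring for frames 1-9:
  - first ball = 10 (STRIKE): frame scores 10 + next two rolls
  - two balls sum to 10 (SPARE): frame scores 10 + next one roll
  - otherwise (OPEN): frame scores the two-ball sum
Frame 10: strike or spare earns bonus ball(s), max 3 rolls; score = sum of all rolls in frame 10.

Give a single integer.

Frame 1: OPEN (7+1=8). Cumulative: 8
Frame 2: OPEN (3+0=3). Cumulative: 11
Frame 3: STRIKE. 10 + next two rolls (2+8) = 20. Cumulative: 31
Frame 4: SPARE (2+8=10). 10 + next roll (1) = 11. Cumulative: 42
Frame 5: SPARE (1+9=10). 10 + next roll (7) = 17. Cumulative: 59
Frame 6: OPEN (7+0=7). Cumulative: 66
Frame 7: SPARE (3+7=10). 10 + next roll (10) = 20. Cumulative: 86
Frame 8: STRIKE. 10 + next two rolls (4+1) = 15. Cumulative: 101
Frame 9: OPEN (4+1=5). Cumulative: 106
Frame 10: OPEN. Sum of all frame-10 rolls (5+3) = 8. Cumulative: 114

Answer: 114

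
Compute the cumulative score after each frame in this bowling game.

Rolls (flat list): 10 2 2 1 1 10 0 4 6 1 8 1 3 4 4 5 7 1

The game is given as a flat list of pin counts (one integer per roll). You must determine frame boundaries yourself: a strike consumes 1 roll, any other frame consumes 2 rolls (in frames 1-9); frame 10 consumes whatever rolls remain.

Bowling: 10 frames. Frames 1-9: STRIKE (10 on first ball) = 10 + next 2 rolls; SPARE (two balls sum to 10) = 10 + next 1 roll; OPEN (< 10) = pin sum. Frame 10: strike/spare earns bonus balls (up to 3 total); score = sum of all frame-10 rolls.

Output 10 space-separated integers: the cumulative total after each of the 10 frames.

Answer: 14 18 20 34 38 45 54 61 70 78

Derivation:
Frame 1: STRIKE. 10 + next two rolls (2+2) = 14. Cumulative: 14
Frame 2: OPEN (2+2=4). Cumulative: 18
Frame 3: OPEN (1+1=2). Cumulative: 20
Frame 4: STRIKE. 10 + next two rolls (0+4) = 14. Cumulative: 34
Frame 5: OPEN (0+4=4). Cumulative: 38
Frame 6: OPEN (6+1=7). Cumulative: 45
Frame 7: OPEN (8+1=9). Cumulative: 54
Frame 8: OPEN (3+4=7). Cumulative: 61
Frame 9: OPEN (4+5=9). Cumulative: 70
Frame 10: OPEN. Sum of all frame-10 rolls (7+1) = 8. Cumulative: 78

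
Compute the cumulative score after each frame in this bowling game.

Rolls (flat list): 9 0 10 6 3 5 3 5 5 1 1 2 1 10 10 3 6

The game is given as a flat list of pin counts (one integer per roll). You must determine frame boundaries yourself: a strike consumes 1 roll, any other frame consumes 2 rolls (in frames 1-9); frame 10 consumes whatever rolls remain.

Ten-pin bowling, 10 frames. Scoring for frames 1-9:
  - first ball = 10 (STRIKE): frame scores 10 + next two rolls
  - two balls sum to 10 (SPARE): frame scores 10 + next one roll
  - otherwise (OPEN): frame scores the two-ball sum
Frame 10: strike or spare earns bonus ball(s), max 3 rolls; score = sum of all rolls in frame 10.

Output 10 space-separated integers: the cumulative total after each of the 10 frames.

Answer: 9 28 37 45 56 58 61 84 103 112

Derivation:
Frame 1: OPEN (9+0=9). Cumulative: 9
Frame 2: STRIKE. 10 + next two rolls (6+3) = 19. Cumulative: 28
Frame 3: OPEN (6+3=9). Cumulative: 37
Frame 4: OPEN (5+3=8). Cumulative: 45
Frame 5: SPARE (5+5=10). 10 + next roll (1) = 11. Cumulative: 56
Frame 6: OPEN (1+1=2). Cumulative: 58
Frame 7: OPEN (2+1=3). Cumulative: 61
Frame 8: STRIKE. 10 + next two rolls (10+3) = 23. Cumulative: 84
Frame 9: STRIKE. 10 + next two rolls (3+6) = 19. Cumulative: 103
Frame 10: OPEN. Sum of all frame-10 rolls (3+6) = 9. Cumulative: 112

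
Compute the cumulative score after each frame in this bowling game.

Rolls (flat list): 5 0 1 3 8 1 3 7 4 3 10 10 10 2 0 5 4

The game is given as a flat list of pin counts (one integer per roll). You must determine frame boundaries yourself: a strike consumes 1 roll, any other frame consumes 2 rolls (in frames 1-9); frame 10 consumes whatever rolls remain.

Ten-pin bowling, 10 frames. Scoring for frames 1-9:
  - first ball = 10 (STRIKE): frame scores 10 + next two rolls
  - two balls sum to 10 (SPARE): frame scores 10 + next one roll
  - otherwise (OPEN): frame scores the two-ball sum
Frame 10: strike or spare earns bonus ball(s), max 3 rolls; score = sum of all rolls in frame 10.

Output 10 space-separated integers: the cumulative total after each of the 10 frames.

Answer: 5 9 18 32 39 69 91 103 105 114

Derivation:
Frame 1: OPEN (5+0=5). Cumulative: 5
Frame 2: OPEN (1+3=4). Cumulative: 9
Frame 3: OPEN (8+1=9). Cumulative: 18
Frame 4: SPARE (3+7=10). 10 + next roll (4) = 14. Cumulative: 32
Frame 5: OPEN (4+3=7). Cumulative: 39
Frame 6: STRIKE. 10 + next two rolls (10+10) = 30. Cumulative: 69
Frame 7: STRIKE. 10 + next two rolls (10+2) = 22. Cumulative: 91
Frame 8: STRIKE. 10 + next two rolls (2+0) = 12. Cumulative: 103
Frame 9: OPEN (2+0=2). Cumulative: 105
Frame 10: OPEN. Sum of all frame-10 rolls (5+4) = 9. Cumulative: 114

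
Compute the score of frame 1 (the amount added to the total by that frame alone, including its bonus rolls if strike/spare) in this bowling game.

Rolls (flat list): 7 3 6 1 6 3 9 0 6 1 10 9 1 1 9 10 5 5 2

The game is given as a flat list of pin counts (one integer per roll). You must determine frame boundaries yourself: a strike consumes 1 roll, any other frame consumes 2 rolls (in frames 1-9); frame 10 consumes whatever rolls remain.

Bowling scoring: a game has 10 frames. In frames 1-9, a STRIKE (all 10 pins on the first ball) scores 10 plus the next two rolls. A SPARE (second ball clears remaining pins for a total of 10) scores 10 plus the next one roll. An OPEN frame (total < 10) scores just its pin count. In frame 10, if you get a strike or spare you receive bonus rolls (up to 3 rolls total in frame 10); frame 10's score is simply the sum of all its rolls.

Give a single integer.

Answer: 16

Derivation:
Frame 1: SPARE (7+3=10). 10 + next roll (6) = 16. Cumulative: 16
Frame 2: OPEN (6+1=7). Cumulative: 23
Frame 3: OPEN (6+3=9). Cumulative: 32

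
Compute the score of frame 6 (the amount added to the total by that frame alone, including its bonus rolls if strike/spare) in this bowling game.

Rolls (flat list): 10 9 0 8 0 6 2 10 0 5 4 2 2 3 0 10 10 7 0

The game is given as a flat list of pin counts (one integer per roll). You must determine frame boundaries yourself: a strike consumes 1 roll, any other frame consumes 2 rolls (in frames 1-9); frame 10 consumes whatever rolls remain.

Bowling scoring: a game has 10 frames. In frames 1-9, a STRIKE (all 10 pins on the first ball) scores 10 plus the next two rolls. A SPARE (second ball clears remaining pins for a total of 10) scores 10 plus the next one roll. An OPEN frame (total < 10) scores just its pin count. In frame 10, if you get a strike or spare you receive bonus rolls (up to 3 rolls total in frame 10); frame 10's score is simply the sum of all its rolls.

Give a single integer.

Frame 1: STRIKE. 10 + next two rolls (9+0) = 19. Cumulative: 19
Frame 2: OPEN (9+0=9). Cumulative: 28
Frame 3: OPEN (8+0=8). Cumulative: 36
Frame 4: OPEN (6+2=8). Cumulative: 44
Frame 5: STRIKE. 10 + next two rolls (0+5) = 15. Cumulative: 59
Frame 6: OPEN (0+5=5). Cumulative: 64
Frame 7: OPEN (4+2=6). Cumulative: 70
Frame 8: OPEN (2+3=5). Cumulative: 75

Answer: 5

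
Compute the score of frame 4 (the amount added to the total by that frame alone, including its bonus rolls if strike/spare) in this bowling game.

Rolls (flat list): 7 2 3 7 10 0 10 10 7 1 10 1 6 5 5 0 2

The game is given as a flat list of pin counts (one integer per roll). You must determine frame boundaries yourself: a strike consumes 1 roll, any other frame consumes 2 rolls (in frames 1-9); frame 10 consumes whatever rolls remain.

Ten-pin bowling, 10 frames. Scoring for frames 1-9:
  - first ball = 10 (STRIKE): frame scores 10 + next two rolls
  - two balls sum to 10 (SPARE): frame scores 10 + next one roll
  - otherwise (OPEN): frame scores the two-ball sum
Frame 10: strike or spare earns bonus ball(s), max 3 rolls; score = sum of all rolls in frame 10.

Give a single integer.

Answer: 20

Derivation:
Frame 1: OPEN (7+2=9). Cumulative: 9
Frame 2: SPARE (3+7=10). 10 + next roll (10) = 20. Cumulative: 29
Frame 3: STRIKE. 10 + next two rolls (0+10) = 20. Cumulative: 49
Frame 4: SPARE (0+10=10). 10 + next roll (10) = 20. Cumulative: 69
Frame 5: STRIKE. 10 + next two rolls (7+1) = 18. Cumulative: 87
Frame 6: OPEN (7+1=8). Cumulative: 95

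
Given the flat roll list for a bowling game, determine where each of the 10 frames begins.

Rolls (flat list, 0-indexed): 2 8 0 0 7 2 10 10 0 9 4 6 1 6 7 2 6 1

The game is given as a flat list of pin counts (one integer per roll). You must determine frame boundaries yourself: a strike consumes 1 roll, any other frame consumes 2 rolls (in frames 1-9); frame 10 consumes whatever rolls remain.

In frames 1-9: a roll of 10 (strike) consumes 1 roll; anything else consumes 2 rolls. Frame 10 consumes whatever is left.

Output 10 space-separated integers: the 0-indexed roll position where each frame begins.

Frame 1 starts at roll index 0: rolls=2,8 (sum=10), consumes 2 rolls
Frame 2 starts at roll index 2: rolls=0,0 (sum=0), consumes 2 rolls
Frame 3 starts at roll index 4: rolls=7,2 (sum=9), consumes 2 rolls
Frame 4 starts at roll index 6: roll=10 (strike), consumes 1 roll
Frame 5 starts at roll index 7: roll=10 (strike), consumes 1 roll
Frame 6 starts at roll index 8: rolls=0,9 (sum=9), consumes 2 rolls
Frame 7 starts at roll index 10: rolls=4,6 (sum=10), consumes 2 rolls
Frame 8 starts at roll index 12: rolls=1,6 (sum=7), consumes 2 rolls
Frame 9 starts at roll index 14: rolls=7,2 (sum=9), consumes 2 rolls
Frame 10 starts at roll index 16: 2 remaining rolls

Answer: 0 2 4 6 7 8 10 12 14 16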